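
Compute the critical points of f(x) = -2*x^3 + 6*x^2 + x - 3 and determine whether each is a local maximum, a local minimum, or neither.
f'(x) = -6*x^2 + 12*x + 1

Solve f'(x) = 0:
  6*x^2 - 12*x - 1 = 0 has no rational roots; quadratic formula: x = (12 ± √168)/12.
  ⇒ x = 1 - sqrt(42)/6 ≈ -0.0801, 1 + sqrt(42)/6 ≈ 2.0801

f''(x) = 12 - 12*x
Second-derivative test at each critical point:
  f''(-0.0801) = 12.9615 > 0 → local minimum
  f''(2.0801) = -12.9615 < 0 → local maximum

Critical points: x = 1 - sqrt(42)/6 ≈ -0.0801 (local minimum); x = 1 + sqrt(42)/6 ≈ 2.0801 (local maximum)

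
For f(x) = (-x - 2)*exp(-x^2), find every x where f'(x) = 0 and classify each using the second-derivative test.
f'(x) = (2*x*(x + 2) - 1)*exp(-x^2)

Solve f'(x) = 0:
  f'(x) = (2*x^2 + 4*x - 1)·exp(-x^2) and exp(-x^2) > 0 for every x, so f'(x) = 0 ⇔ 2*x^2 + 4*x - 1 = 0.
  2*x^2 + 4*x - 1 = 0 has no rational roots; quadratic formula: x = (-4 ± √24)/4.
  ⇒ x = -sqrt(6)/2 - 1 ≈ -2.2247, -1 + sqrt(6)/2 ≈ 0.2247

f''(x) = 2*(-2*x^2*(x + 2) + 3*x + 2)*exp(-x^2)
Second-derivative test at each critical point:
  f''(-2.2247) = -0.0347 < 0 → local maximum
  f''(0.2247) = 4.6577 > 0 → local minimum

Critical points: x = -sqrt(6)/2 - 1 ≈ -2.2247 (local maximum); x = -1 + sqrt(6)/2 ≈ 0.2247 (local minimum)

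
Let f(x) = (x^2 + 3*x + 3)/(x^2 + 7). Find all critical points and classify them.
f'(x) = (-3*x^2 + 8*x + 21)/(x^4 + 14*x^2 + 49)

Solve f'(x) = 0:
  f'(x) = -(3*x^2 - 8*x - 21)/(x^2 + 7)^2; the denominator is positive wherever f is defined, so f'(x) = 0 ⇔ -3*x^2 + 8*x + 21 = 0.
  3*x^2 - 8*x - 21 = 0 has no rational roots; quadratic formula: x = (8 ± √316)/6.
  ⇒ x = 4/3 - sqrt(79)/3 ≈ -1.6294, 4/3 + sqrt(79)/3 ≈ 4.2961

f''(x) = 2*(3*x^3 - 12*x^2 - 63*x + 28)/(x^6 + 21*x^4 + 147*x^2 + 343)
Second-derivative test at each critical point:
  f''(-1.6294) = 0.1907 > 0 → local minimum
  f''(4.2961) = -0.0274 < 0 → local maximum

Critical points: x = 4/3 - sqrt(79)/3 ≈ -1.6294 (local minimum); x = 4/3 + sqrt(79)/3 ≈ 4.2961 (local maximum)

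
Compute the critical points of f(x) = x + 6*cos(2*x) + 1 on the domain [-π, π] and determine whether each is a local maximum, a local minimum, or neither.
f'(x) = 1 - 12*sin(2*x)

Solve f'(x) = 0 on [-π, π]:
  f'(x) = 0 ⇔ sin(2*x) = 1/12, i.e. 2*x = arcsin(1/12) + 2nπ or 2*x = π − arcsin(1/12) + 2nπ; keep the solutions lying in [-π, π].
  ⇒ x = -pi + asin(1/12)/2 ≈ -3.0999, -pi/2 - asin(1/12)/2 ≈ -1.6125, asin(1/12)/2 ≈ 0.0417, -asin(1/12)/2 + pi/2 ≈ 1.5291

f''(x) = -24*cos(2*x)
Second-derivative test at each critical point:
  f''(-3.0999) = -23.9165 < 0 → local maximum
  f''(-1.6125) = 23.9165 > 0 → local minimum
  f''(0.0417) = -23.9165 < 0 → local maximum
  f''(1.5291) = 23.9165 > 0 → local minimum

Critical points: x = -pi + asin(1/12)/2 ≈ -3.0999 (local maximum); x = -pi/2 - asin(1/12)/2 ≈ -1.6125 (local minimum); x = asin(1/12)/2 ≈ 0.0417 (local maximum); x = -asin(1/12)/2 + pi/2 ≈ 1.5291 (local minimum)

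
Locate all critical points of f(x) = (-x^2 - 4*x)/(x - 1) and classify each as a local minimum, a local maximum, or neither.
f'(x) = (-x^2 + 2*x + 4)/(x^2 - 2*x + 1)

Solve f'(x) = 0:
  f'(x) = -(x^2 - 2*x - 4)/(x - 1)^2; the denominator is positive wherever f is defined, so f'(x) = 0 ⇔ -x^2 + 2*x + 4 = 0.
  x^2 - 2*x - 4 = 0 has no rational roots; quadratic formula: x = (2 ± √20)/2.
  ⇒ x = 1 - sqrt(5) ≈ -1.2361, 1 + sqrt(5) ≈ 3.2361

f''(x) = -10/(x^3 - 3*x^2 + 3*x - 1)
Second-derivative test at each critical point:
  f''(-1.2361) = 0.8944 > 0 → local minimum
  f''(3.2361) = -0.8944 < 0 → local maximum

Critical points: x = 1 - sqrt(5) ≈ -1.2361 (local minimum); x = 1 + sqrt(5) ≈ 3.2361 (local maximum)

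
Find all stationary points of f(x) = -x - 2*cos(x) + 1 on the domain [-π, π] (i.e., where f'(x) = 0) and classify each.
f'(x) = 2*sin(x) - 1

Solve f'(x) = 0 on [-π, π]:
  f'(x) = 0 ⇔ sin(x) = 1/2, i.e. x = arcsin(1/2) + 2nπ or x = π − arcsin(1/2) + 2nπ; keep the solutions lying in [-π, π].
  ⇒ x = pi/6 ≈ 0.5236, 5*pi/6 ≈ 2.6180

f''(x) = 2*cos(x)
Second-derivative test at each critical point:
  f''(0.5236) = 1.7321 > 0 → local minimum
  f''(2.6180) = -1.7321 < 0 → local maximum

Critical points: x = pi/6 ≈ 0.5236 (local minimum); x = 5*pi/6 ≈ 2.6180 (local maximum)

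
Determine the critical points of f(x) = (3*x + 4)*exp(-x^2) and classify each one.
f'(x) = (-2*x*(3*x + 4) + 3)*exp(-x^2)

Solve f'(x) = 0:
  f'(x) = (-6*x^2 - 8*x + 3)·exp(-x^2) and exp(-x^2) > 0 for every x, so f'(x) = 0 ⇔ -6*x^2 - 8*x + 3 = 0.
  6*x^2 + 8*x - 3 = 0 has no rational roots; quadratic formula: x = (-8 ± √136)/12.
  ⇒ x = -sqrt(34)/6 - 2/3 ≈ -1.6385, -2/3 + sqrt(34)/6 ≈ 0.3052

f''(x) = 2*(2*x^2*(3*x + 4) - 9*x - 4)*exp(-x^2)
Second-derivative test at each critical point:
  f''(-1.6385) = 0.7959 > 0 → local minimum
  f''(0.3052) = -10.6250 < 0 → local maximum

Critical points: x = -sqrt(34)/6 - 2/3 ≈ -1.6385 (local minimum); x = -2/3 + sqrt(34)/6 ≈ 0.3052 (local maximum)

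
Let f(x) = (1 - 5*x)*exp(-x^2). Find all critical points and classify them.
f'(x) = (2*x*(5*x - 1) - 5)*exp(-x^2)

Solve f'(x) = 0:
  f'(x) = (10*x^2 - 2*x - 5)·exp(-x^2) and exp(-x^2) > 0 for every x, so f'(x) = 0 ⇔ 10*x^2 - 2*x - 5 = 0.
  10*x^2 - 2*x - 5 = 0 has no rational roots; quadratic formula: x = (2 ± √204)/20.
  ⇒ x = 1/10 - sqrt(51)/10 ≈ -0.6141, 1/10 + sqrt(51)/10 ≈ 0.8141

f''(x) = 2*(2*x^2*(1 - 5*x) + 15*x - 1)*exp(-x^2)
Second-derivative test at each critical point:
  f''(-0.6141) = -9.7952 < 0 → local maximum
  f''(0.8141) = 7.3613 > 0 → local minimum

Critical points: x = 1/10 - sqrt(51)/10 ≈ -0.6141 (local maximum); x = 1/10 + sqrt(51)/10 ≈ 0.8141 (local minimum)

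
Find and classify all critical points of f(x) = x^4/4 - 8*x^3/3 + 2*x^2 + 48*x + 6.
f'(x) = x^3 - 8*x^2 + 4*x + 48

Solve f'(x) = 0:
  Factor: x^3 - 8*x^2 + 4*x + 48 = (x - 6)*(x - 4)*(x + 2) = 0.
  ⇒ x = -2, 4, 6

f''(x) = 3*x^2 - 16*x + 4
Second-derivative test at each critical point:
  f''(-2) = 48 > 0 → local minimum
  f''(4) = -12 < 0 → local maximum
  f''(6) = 16 > 0 → local minimum

Critical points: x = -2 (local minimum); x = 4 (local maximum); x = 6 (local minimum)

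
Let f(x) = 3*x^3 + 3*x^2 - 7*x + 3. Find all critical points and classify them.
f'(x) = 9*x^2 + 6*x - 7

Solve f'(x) = 0:
  9*x^2 + 6*x - 7 = 0 has no rational roots; quadratic formula: x = (-6 ± √288)/18.
  ⇒ x = -2*sqrt(2)/3 - 1/3 ≈ -1.2761, -1/3 + 2*sqrt(2)/3 ≈ 0.6095

f''(x) = 18*x + 6
Second-derivative test at each critical point:
  f''(-1.2761) = -16.9706 < 0 → local maximum
  f''(0.6095) = 16.9706 > 0 → local minimum

Critical points: x = -2*sqrt(2)/3 - 1/3 ≈ -1.2761 (local maximum); x = -1/3 + 2*sqrt(2)/3 ≈ 0.6095 (local minimum)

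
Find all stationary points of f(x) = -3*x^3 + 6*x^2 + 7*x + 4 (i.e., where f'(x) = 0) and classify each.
f'(x) = -9*x^2 + 12*x + 7

Solve f'(x) = 0:
  9*x^2 - 12*x - 7 = 0 has no rational roots; quadratic formula: x = (12 ± √396)/18.
  ⇒ x = 2/3 - sqrt(11)/3 ≈ -0.4389, 2/3 + sqrt(11)/3 ≈ 1.7722

f''(x) = 12 - 18*x
Second-derivative test at each critical point:
  f''(-0.4389) = 19.8997 > 0 → local minimum
  f''(1.7722) = -19.8997 < 0 → local maximum

Critical points: x = 2/3 - sqrt(11)/3 ≈ -0.4389 (local minimum); x = 2/3 + sqrt(11)/3 ≈ 1.7722 (local maximum)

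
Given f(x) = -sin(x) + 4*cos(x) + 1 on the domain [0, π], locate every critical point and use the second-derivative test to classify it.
f'(x) = -4*sin(x) - cos(x)

Solve f'(x) = 0 on [0, π]:
  f'(x) = 0 ⇔ -cos(x) = 4*sin(x) ⇔ tan(x) = -1/4, i.e. x = arctan(-1/4) + nπ; keep the solutions lying in [0, π].
  ⇒ x = pi - atan(1/4) ≈ 2.8966

f''(x) = sin(x) - 4*cos(x)
Second-derivative test at each critical point:
  f''(2.8966) = 4.1231 > 0 → local minimum

Critical points: x = pi - atan(1/4) ≈ 2.8966 (local minimum)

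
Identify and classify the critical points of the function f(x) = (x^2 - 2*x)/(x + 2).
f'(x) = (x^2 + 4*x - 4)/(x^2 + 4*x + 4)

Solve f'(x) = 0:
  f'(x) = (x^2 + 4*x - 4)/(x + 2)^2; the denominator is positive wherever f is defined, so f'(x) = 0 ⇔ x^2 + 4*x - 4 = 0.
  x^2 + 4*x - 4 = 0 has no rational roots; quadratic formula: x = (-4 ± √32)/2.
  ⇒ x = -2*sqrt(2) - 2 ≈ -4.8284, -2 + 2*sqrt(2) ≈ 0.8284

f''(x) = 16/(x^3 + 6*x^2 + 12*x + 8)
Second-derivative test at each critical point:
  f''(-4.8284) = -0.7071 < 0 → local maximum
  f''(0.8284) = 0.7071 > 0 → local minimum

Critical points: x = -2*sqrt(2) - 2 ≈ -4.8284 (local maximum); x = -2 + 2*sqrt(2) ≈ 0.8284 (local minimum)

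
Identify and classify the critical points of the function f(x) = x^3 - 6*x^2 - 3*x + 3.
f'(x) = 3*x^2 - 12*x - 3

Solve f'(x) = 0:
  Factor: 3*x^2 - 12*x - 3 = 3*(x^2 - 4*x - 1); x^2 - 4*x - 1 = 0 has no rational roots; quadratic formula: x = (4 ± √20)/2.
  ⇒ x = 2 - sqrt(5) ≈ -0.2361, 2 + sqrt(5) ≈ 4.2361

f''(x) = 6*x - 12
Second-derivative test at each critical point:
  f''(-0.2361) = -13.4164 < 0 → local maximum
  f''(4.2361) = 13.4164 > 0 → local minimum

Critical points: x = 2 - sqrt(5) ≈ -0.2361 (local maximum); x = 2 + sqrt(5) ≈ 4.2361 (local minimum)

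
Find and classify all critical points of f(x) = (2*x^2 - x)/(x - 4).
f'(x) = 2*(x^2 - 8*x + 2)/(x^2 - 8*x + 16)

Solve f'(x) = 0:
  f'(x) = 2*(x^2 - 8*x + 2)/(x - 4)^2; the denominator is positive wherever f is defined, so f'(x) = 0 ⇔ 2*x^2 - 16*x + 4 = 0.
  Factor: 2*x^2 - 16*x + 4 = 2*(x^2 - 8*x + 2); x^2 - 8*x + 2 = 0 has no rational roots; quadratic formula: x = (8 ± √56)/2.
  ⇒ x = 4 - sqrt(14) ≈ 0.2583, sqrt(14) + 4 ≈ 7.7417

f''(x) = 56/(x^3 - 12*x^2 + 48*x - 64)
Second-derivative test at each critical point:
  f''(0.2583) = -1.0690 < 0 → local maximum
  f''(7.7417) = 1.0690 > 0 → local minimum

Critical points: x = 4 - sqrt(14) ≈ 0.2583 (local maximum); x = sqrt(14) + 4 ≈ 7.7417 (local minimum)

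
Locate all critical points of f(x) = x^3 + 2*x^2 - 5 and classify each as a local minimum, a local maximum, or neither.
f'(x) = x*(3*x + 4)

Solve f'(x) = 0:
  Factor: 3*x^2 + 4*x = x*(3*x + 4) = 0.
  ⇒ x = -4/3, 0

f''(x) = 6*x + 4
Second-derivative test at each critical point:
  f''(-4/3) = -4 < 0 → local maximum
  f''(0) = 4 > 0 → local minimum

Critical points: x = -4/3 (local maximum); x = 0 (local minimum)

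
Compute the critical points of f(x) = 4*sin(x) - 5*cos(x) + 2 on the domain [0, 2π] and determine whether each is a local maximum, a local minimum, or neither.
f'(x) = 5*sin(x) + 4*cos(x)

Solve f'(x) = 0 on [0, 2π]:
  f'(x) = 0 ⇔ 4*cos(x) = -5*sin(x) ⇔ tan(x) = -4/5, i.e. x = arctan(-4/5) + nπ; keep the solutions lying in [0, 2π].
  ⇒ x = pi - atan(4/5) ≈ 2.4669, -atan(4/5) + 2*pi ≈ 5.6084

f''(x) = -4*sin(x) + 5*cos(x)
Second-derivative test at each critical point:
  f''(2.4669) = -6.4031 < 0 → local maximum
  f''(5.6084) = 6.4031 > 0 → local minimum

Critical points: x = pi - atan(4/5) ≈ 2.4669 (local maximum); x = -atan(4/5) + 2*pi ≈ 5.6084 (local minimum)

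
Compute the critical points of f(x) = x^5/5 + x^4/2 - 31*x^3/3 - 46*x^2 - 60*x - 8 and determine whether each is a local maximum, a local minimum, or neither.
f'(x) = x^4 + 2*x^3 - 31*x^2 - 92*x - 60

Solve f'(x) = 0:
  Factor: x^4 + 2*x^3 - 31*x^2 - 92*x - 60 = (x - 6)*(x + 1)*(x + 2)*(x + 5) = 0.
  ⇒ x = -5, -2, -1, 6

f''(x) = 4*x^3 + 6*x^2 - 62*x - 92
Second-derivative test at each critical point:
  f''(-5) = -132 < 0 → local maximum
  f''(-2) = 24 > 0 → local minimum
  f''(-1) = -28 < 0 → local maximum
  f''(6) = 616 > 0 → local minimum

Critical points: x = -5 (local maximum); x = -2 (local minimum); x = -1 (local maximum); x = 6 (local minimum)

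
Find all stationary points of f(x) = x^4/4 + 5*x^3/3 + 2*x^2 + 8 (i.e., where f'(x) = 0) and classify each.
f'(x) = x*(x^2 + 5*x + 4)

Solve f'(x) = 0:
  Factor: x^3 + 5*x^2 + 4*x = x*(x + 1)*(x + 4) = 0.
  ⇒ x = -4, -1, 0

f''(x) = 3*x^2 + 10*x + 4
Second-derivative test at each critical point:
  f''(-4) = 12 > 0 → local minimum
  f''(-1) = -3 < 0 → local maximum
  f''(0) = 4 > 0 → local minimum

Critical points: x = -4 (local minimum); x = -1 (local maximum); x = 0 (local minimum)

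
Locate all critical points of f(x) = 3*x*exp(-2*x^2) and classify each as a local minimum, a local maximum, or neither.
f'(x) = 3*(1 - 4*x^2)*exp(-2*x^2)

Solve f'(x) = 0:
  f'(x) = (3 - 12*x^2)·exp(-2*x^2) and exp(-2*x^2) > 0 for every x, so f'(x) = 0 ⇔ 3 - 12*x^2 = 0.
  Factor: 3 - 12*x^2 = -3*(2*x - 1)*(2*x + 1) = 0.
  ⇒ x = -1/2, 1/2

f''(x) = (48*x^3 - 36*x)*exp(-2*x^2)
Second-derivative test at each critical point:
  f''(-1/2) = 7.2784 > 0 → local minimum
  f''(1/2) = -7.2784 < 0 → local maximum

Critical points: x = -1/2 (local minimum); x = 1/2 (local maximum)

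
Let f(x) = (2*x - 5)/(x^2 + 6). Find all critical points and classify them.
f'(x) = 2*(-x^2 + 5*x + 6)/(x^4 + 12*x^2 + 36)

Solve f'(x) = 0:
  f'(x) = -2*(x - 6)*(x + 1)/(x^2 + 6)^2; the denominator is positive wherever f is defined, so f'(x) = 0 ⇔ -2*x^2 + 10*x + 12 = 0.
  Factor: -2*x^2 + 10*x + 12 = -2*(x - 6)*(x + 1) = 0.
  ⇒ x = -1, 6

f''(x) = 2*(4*x^2*(2*x - 5) + (5 - 6*x)*(x^2 + 6))/(x^2 + 6)^3
Second-derivative test at each critical point:
  f''(-1) = 2/7 > 0 → local minimum
  f''(6) = -1/126 < 0 → local maximum

Critical points: x = -1 (local minimum); x = 6 (local maximum)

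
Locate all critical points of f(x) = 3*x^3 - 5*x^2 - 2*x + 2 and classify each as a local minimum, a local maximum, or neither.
f'(x) = 9*x^2 - 10*x - 2

Solve f'(x) = 0:
  9*x^2 - 10*x - 2 = 0 has no rational roots; quadratic formula: x = (10 ± √172)/18.
  ⇒ x = 5/9 - sqrt(43)/9 ≈ -0.1730, 5/9 + sqrt(43)/9 ≈ 1.2842

f''(x) = 18*x - 10
Second-derivative test at each critical point:
  f''(-0.1730) = -13.1149 < 0 → local maximum
  f''(1.2842) = 13.1149 > 0 → local minimum

Critical points: x = 5/9 - sqrt(43)/9 ≈ -0.1730 (local maximum); x = 5/9 + sqrt(43)/9 ≈ 1.2842 (local minimum)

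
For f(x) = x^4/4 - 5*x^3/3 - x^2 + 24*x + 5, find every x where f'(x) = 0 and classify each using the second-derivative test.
f'(x) = x^3 - 5*x^2 - 2*x + 24

Solve f'(x) = 0:
  Factor: x^3 - 5*x^2 - 2*x + 24 = (x - 4)*(x - 3)*(x + 2) = 0.
  ⇒ x = -2, 3, 4

f''(x) = 3*x^2 - 10*x - 2
Second-derivative test at each critical point:
  f''(-2) = 30 > 0 → local minimum
  f''(3) = -5 < 0 → local maximum
  f''(4) = 6 > 0 → local minimum

Critical points: x = -2 (local minimum); x = 3 (local maximum); x = 4 (local minimum)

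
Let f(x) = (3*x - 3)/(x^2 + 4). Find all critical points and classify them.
f'(x) = 3*(x^2 - 2*x*(x - 1) + 4)/(x^2 + 4)^2

Solve f'(x) = 0:
  f'(x) = -3*(x^2 - 2*x - 4)/(x^2 + 4)^2; the denominator is positive wherever f is defined, so f'(x) = 0 ⇔ -3*x^2 + 6*x + 12 = 0.
  Factor: -3*x^2 + 6*x + 12 = -3*(x^2 - 2*x - 4); x^2 - 2*x - 4 = 0 has no rational roots; quadratic formula: x = (2 ± √20)/2.
  ⇒ x = 1 - sqrt(5) ≈ -1.2361, 1 + sqrt(5) ≈ 3.2361

f''(x) = 6*(4*x^2*(x - 1) + (1 - 3*x)*(x^2 + 4))/(x^2 + 4)^3
Second-derivative test at each critical point:
  f''(-1.2361) = 0.4391 > 0 → local minimum
  f''(3.2361) = -0.0641 < 0 → local maximum

Critical points: x = 1 - sqrt(5) ≈ -1.2361 (local minimum); x = 1 + sqrt(5) ≈ 3.2361 (local maximum)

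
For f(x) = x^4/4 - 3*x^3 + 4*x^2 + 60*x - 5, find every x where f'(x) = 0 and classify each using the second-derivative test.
f'(x) = x^3 - 9*x^2 + 8*x + 60

Solve f'(x) = 0:
  Factor: x^3 - 9*x^2 + 8*x + 60 = (x - 6)*(x - 5)*(x + 2) = 0.
  ⇒ x = -2, 5, 6

f''(x) = 3*x^2 - 18*x + 8
Second-derivative test at each critical point:
  f''(-2) = 56 > 0 → local minimum
  f''(5) = -7 < 0 → local maximum
  f''(6) = 8 > 0 → local minimum

Critical points: x = -2 (local minimum); x = 5 (local maximum); x = 6 (local minimum)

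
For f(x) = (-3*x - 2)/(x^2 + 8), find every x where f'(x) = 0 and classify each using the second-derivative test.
f'(x) = (3*x^2 + 4*x - 24)/(x^4 + 16*x^2 + 64)

Solve f'(x) = 0:
  f'(x) = (3*x^2 + 4*x - 24)/(x^2 + 8)^2; the denominator is positive wherever f is defined, so f'(x) = 0 ⇔ 3*x^2 + 4*x - 24 = 0.
  3*x^2 + 4*x - 24 = 0 has no rational roots; quadratic formula: x = (-4 ± √304)/6.
  ⇒ x = -2*sqrt(19)/3 - 2/3 ≈ -3.5726, -2/3 + 2*sqrt(19)/3 ≈ 2.2393

f''(x) = 2*(-4*x^2*(3*x + 2) + (9*x + 2)*(x^2 + 8))/(x^2 + 8)^3
Second-derivative test at each critical point:
  f''(-3.5726) = -0.0404 < 0 → local maximum
  f''(2.2393) = 0.1029 > 0 → local minimum

Critical points: x = -2*sqrt(19)/3 - 2/3 ≈ -3.5726 (local maximum); x = -2/3 + 2*sqrt(19)/3 ≈ 2.2393 (local minimum)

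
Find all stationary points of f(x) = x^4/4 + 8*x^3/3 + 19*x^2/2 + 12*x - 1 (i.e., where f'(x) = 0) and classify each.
f'(x) = x^3 + 8*x^2 + 19*x + 12

Solve f'(x) = 0:
  Factor: x^3 + 8*x^2 + 19*x + 12 = (x + 1)*(x + 3)*(x + 4) = 0.
  ⇒ x = -4, -3, -1

f''(x) = 3*x^2 + 16*x + 19
Second-derivative test at each critical point:
  f''(-4) = 3 > 0 → local minimum
  f''(-3) = -2 < 0 → local maximum
  f''(-1) = 6 > 0 → local minimum

Critical points: x = -4 (local minimum); x = -3 (local maximum); x = -1 (local minimum)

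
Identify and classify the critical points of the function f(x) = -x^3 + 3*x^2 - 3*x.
f'(x) = -3*x^2 + 6*x - 3

Solve f'(x) = 0:
  Factor: -3*x^2 + 6*x - 3 = -3*(x - 1)^2 = 0.
  ⇒ x = 1

f''(x) = 6 - 6*x
Second-derivative test at each critical point:
  f''(1) = 0, so the second-derivative test is inconclusive; use the first-derivative test: f'(3/4) = -0.1875, f'(5/4) = -0.1875 — f' is negative on both sides (no sign change) → neither a local maximum nor a local minimum

Critical points: x = 1 (neither)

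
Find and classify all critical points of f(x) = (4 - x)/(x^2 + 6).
f'(x) = (-x^2 + 2*x*(x - 4) - 6)/(x^2 + 6)^2

Solve f'(x) = 0:
  f'(x) = (x^2 - 8*x - 6)/(x^2 + 6)^2; the denominator is positive wherever f is defined, so f'(x) = 0 ⇔ x^2 - 8*x - 6 = 0.
  x^2 - 8*x - 6 = 0 has no rational roots; quadratic formula: x = (8 ± √88)/2.
  ⇒ x = 4 - sqrt(22) ≈ -0.6904, 4 + sqrt(22) ≈ 8.6904

f''(x) = 2*(4*x^2*(4 - x) + (3*x - 4)*(x^2 + 6))/(x^2 + 6)^3
Second-derivative test at each critical point:
  f''(-0.6904) = -0.2236 < 0 → local maximum
  f''(8.6904) = 0.0014 > 0 → local minimum

Critical points: x = 4 - sqrt(22) ≈ -0.6904 (local maximum); x = 4 + sqrt(22) ≈ 8.6904 (local minimum)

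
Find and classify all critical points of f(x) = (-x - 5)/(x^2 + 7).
f'(x) = (-x^2 + 2*x*(x + 5) - 7)/(x^2 + 7)^2

Solve f'(x) = 0:
  f'(x) = (x^2 + 10*x - 7)/(x^2 + 7)^2; the denominator is positive wherever f is defined, so f'(x) = 0 ⇔ x^2 + 10*x - 7 = 0.
  x^2 + 10*x - 7 = 0 has no rational roots; quadratic formula: x = (-10 ± √128)/2.
  ⇒ x = -4*sqrt(2) - 5 ≈ -10.6569, -5 + 4*sqrt(2) ≈ 0.6569

f''(x) = 2*(-4*x^2*(x + 5) + (3*x + 5)*(x^2 + 7))/(x^2 + 7)^3
Second-derivative test at each critical point:
  f''(-10.6569) = -0.0008 < 0 → local maximum
  f''(0.6569) = 0.2049 > 0 → local minimum

Critical points: x = -4*sqrt(2) - 5 ≈ -10.6569 (local maximum); x = -5 + 4*sqrt(2) ≈ 0.6569 (local minimum)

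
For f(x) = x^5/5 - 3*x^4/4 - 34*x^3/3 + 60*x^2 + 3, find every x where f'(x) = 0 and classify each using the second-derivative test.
f'(x) = x*(x^3 - 3*x^2 - 34*x + 120)

Solve f'(x) = 0:
  Factor: x^4 - 3*x^3 - 34*x^2 + 120*x = x*(x - 5)*(x - 4)*(x + 6) = 0.
  ⇒ x = -6, 0, 4, 5

f''(x) = 4*x^3 - 9*x^2 - 68*x + 120
Second-derivative test at each critical point:
  f''(-6) = -660 < 0 → local maximum
  f''(0) = 120 > 0 → local minimum
  f''(4) = -40 < 0 → local maximum
  f''(5) = 55 > 0 → local minimum

Critical points: x = -6 (local maximum); x = 0 (local minimum); x = 4 (local maximum); x = 5 (local minimum)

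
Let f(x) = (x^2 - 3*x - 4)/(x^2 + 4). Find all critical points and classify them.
f'(x) = (3*x^2 + 16*x - 12)/(x^4 + 8*x^2 + 16)

Solve f'(x) = 0:
  f'(x) = (x + 6)*(3*x - 2)/(x^2 + 4)^2; the denominator is positive wherever f is defined, so f'(x) = 0 ⇔ 3*x^2 + 16*x - 12 = 0.
  Factor: 3*x^2 + 16*x - 12 = (x + 6)*(3*x - 2) = 0.
  ⇒ x = -6, 2/3

f''(x) = 2*(-3*x^3 - 24*x^2 + 36*x + 32)/(x^6 + 12*x^4 + 48*x^2 + 64)
Second-derivative test at each critical point:
  f''(-6) = -1/80 < 0 → local maximum
  f''(2/3) = 81/80 > 0 → local minimum

Critical points: x = -6 (local maximum); x = 2/3 (local minimum)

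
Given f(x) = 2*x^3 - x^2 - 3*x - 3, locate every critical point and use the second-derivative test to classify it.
f'(x) = 6*x^2 - 2*x - 3

Solve f'(x) = 0:
  6*x^2 - 2*x - 3 = 0 has no rational roots; quadratic formula: x = (2 ± √76)/12.
  ⇒ x = 1/6 - sqrt(19)/6 ≈ -0.5598, 1/6 + sqrt(19)/6 ≈ 0.8931

f''(x) = 12*x - 2
Second-derivative test at each critical point:
  f''(-0.5598) = -8.7178 < 0 → local maximum
  f''(0.8931) = 8.7178 > 0 → local minimum

Critical points: x = 1/6 - sqrt(19)/6 ≈ -0.5598 (local maximum); x = 1/6 + sqrt(19)/6 ≈ 0.8931 (local minimum)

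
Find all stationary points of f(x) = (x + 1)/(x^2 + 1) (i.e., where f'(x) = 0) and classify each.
f'(x) = (x^2 - 2*x*(x + 1) + 1)/(x^2 + 1)^2

Solve f'(x) = 0:
  f'(x) = -(x^2 + 2*x - 1)/(x^2 + 1)^2; the denominator is positive wherever f is defined, so f'(x) = 0 ⇔ -x^2 - 2*x + 1 = 0.
  x^2 + 2*x - 1 = 0 has no rational roots; quadratic formula: x = (-2 ± √8)/2.
  ⇒ x = -sqrt(2) - 1 ≈ -2.4142, -1 + sqrt(2) ≈ 0.4142

f''(x) = 2*(4*x^2*(x + 1) - (3*x + 1)*(x^2 + 1))/(x^2 + 1)^3
Second-derivative test at each critical point:
  f''(-2.4142) = 0.0607 > 0 → local minimum
  f''(0.4142) = -2.0607 < 0 → local maximum

Critical points: x = -sqrt(2) - 1 ≈ -2.4142 (local minimum); x = -1 + sqrt(2) ≈ 0.4142 (local maximum)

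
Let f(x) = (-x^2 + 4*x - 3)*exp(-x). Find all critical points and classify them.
f'(x) = (x^2 - 6*x + 7)*exp(-x)

Solve f'(x) = 0:
  f'(x) = (x^2 - 6*x + 7)·exp(-x) and exp(-x) > 0 for every x, so f'(x) = 0 ⇔ x^2 - 6*x + 7 = 0.
  x^2 - 6*x + 7 = 0 has no rational roots; quadratic formula: x = (6 ± √8)/2.
  ⇒ x = 3 - sqrt(2) ≈ 1.5858, sqrt(2) + 3 ≈ 4.4142

f''(x) = (-x^2 + 8*x - 13)*exp(-x)
Second-derivative test at each critical point:
  f''(1.5858) = -0.5792 < 0 → local maximum
  f''(4.4142) = 0.0342 > 0 → local minimum

Critical points: x = 3 - sqrt(2) ≈ 1.5858 (local maximum); x = sqrt(2) + 3 ≈ 4.4142 (local minimum)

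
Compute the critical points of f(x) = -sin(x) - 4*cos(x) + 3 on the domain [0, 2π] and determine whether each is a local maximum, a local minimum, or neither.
f'(x) = 4*sin(x) - cos(x)

Solve f'(x) = 0 on [0, 2π]:
  f'(x) = 0 ⇔ -cos(x) = -4*sin(x) ⇔ tan(x) = 1/4, i.e. x = arctan(1/4) + nπ; keep the solutions lying in [0, 2π].
  ⇒ x = atan(1/4) ≈ 0.2450, atan(1/4) + pi ≈ 3.3866

f''(x) = sin(x) + 4*cos(x)
Second-derivative test at each critical point:
  f''(0.2450) = 4.1231 > 0 → local minimum
  f''(3.3866) = -4.1231 < 0 → local maximum

Critical points: x = atan(1/4) ≈ 0.2450 (local minimum); x = atan(1/4) + pi ≈ 3.3866 (local maximum)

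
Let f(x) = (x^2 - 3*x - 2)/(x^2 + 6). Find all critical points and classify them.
f'(x) = (3*x^2 + 16*x - 18)/(x^4 + 12*x^2 + 36)

Solve f'(x) = 0:
  f'(x) = (3*x^2 + 16*x - 18)/(x^2 + 6)^2; the denominator is positive wherever f is defined, so f'(x) = 0 ⇔ 3*x^2 + 16*x - 18 = 0.
  3*x^2 + 16*x - 18 = 0 has no rational roots; quadratic formula: x = (-16 ± √472)/6.
  ⇒ x = -sqrt(118)/3 - 8/3 ≈ -6.2876, -8/3 + sqrt(118)/3 ≈ 0.9543

f''(x) = 6*(-x^3 - 8*x^2 + 18*x + 16)/(x^6 + 18*x^4 + 108*x^2 + 216)
Second-derivative test at each critical point:
  f''(-6.2876) = -0.0105 < 0 → local maximum
  f''(0.9543) = 0.4549 > 0 → local minimum

Critical points: x = -sqrt(118)/3 - 8/3 ≈ -6.2876 (local maximum); x = -8/3 + sqrt(118)/3 ≈ 0.9543 (local minimum)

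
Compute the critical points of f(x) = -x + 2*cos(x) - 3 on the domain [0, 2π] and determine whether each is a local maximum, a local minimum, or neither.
f'(x) = -2*sin(x) - 1

Solve f'(x) = 0 on [0, 2π]:
  f'(x) = 0 ⇔ sin(x) = -1/2, i.e. x = arcsin(-1/2) + 2nπ or x = π − arcsin(-1/2) + 2nπ; keep the solutions lying in [0, 2π].
  ⇒ x = 7*pi/6 ≈ 3.6652, 11*pi/6 ≈ 5.7596

f''(x) = -2*cos(x)
Second-derivative test at each critical point:
  f''(3.6652) = 1.7321 > 0 → local minimum
  f''(5.7596) = -1.7321 < 0 → local maximum

Critical points: x = 7*pi/6 ≈ 3.6652 (local minimum); x = 11*pi/6 ≈ 5.7596 (local maximum)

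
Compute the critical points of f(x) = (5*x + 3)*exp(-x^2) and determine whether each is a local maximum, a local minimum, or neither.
f'(x) = (-2*x*(5*x + 3) + 5)*exp(-x^2)

Solve f'(x) = 0:
  f'(x) = (-10*x^2 - 6*x + 5)·exp(-x^2) and exp(-x^2) > 0 for every x, so f'(x) = 0 ⇔ -10*x^2 - 6*x + 5 = 0.
  10*x^2 + 6*x - 5 = 0 has no rational roots; quadratic formula: x = (-6 ± √236)/20.
  ⇒ x = -sqrt(59)/10 - 3/10 ≈ -1.0681, -3/10 + sqrt(59)/10 ≈ 0.4681

f''(x) = 2*(2*x^2*(5*x + 3) - 15*x - 3)*exp(-x^2)
Second-derivative test at each critical point:
  f''(-1.0681) = 4.9089 > 0 → local minimum
  f''(0.4681) = -12.3392 < 0 → local maximum

Critical points: x = -sqrt(59)/10 - 3/10 ≈ -1.0681 (local minimum); x = -3/10 + sqrt(59)/10 ≈ 0.4681 (local maximum)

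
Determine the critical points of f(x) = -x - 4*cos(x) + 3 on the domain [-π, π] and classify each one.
f'(x) = 4*sin(x) - 1

Solve f'(x) = 0 on [-π, π]:
  f'(x) = 0 ⇔ sin(x) = 1/4, i.e. x = arcsin(1/4) + 2nπ or x = π − arcsin(1/4) + 2nπ; keep the solutions lying in [-π, π].
  ⇒ x = asin(1/4) ≈ 0.2527, pi - asin(1/4) ≈ 2.8889

f''(x) = 4*cos(x)
Second-derivative test at each critical point:
  f''(0.2527) = 3.8730 > 0 → local minimum
  f''(2.8889) = -3.8730 < 0 → local maximum

Critical points: x = asin(1/4) ≈ 0.2527 (local minimum); x = pi - asin(1/4) ≈ 2.8889 (local maximum)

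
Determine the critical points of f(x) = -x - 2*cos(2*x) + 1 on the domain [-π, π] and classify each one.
f'(x) = 4*sin(2*x) - 1

Solve f'(x) = 0 on [-π, π]:
  f'(x) = 0 ⇔ sin(2*x) = 1/4, i.e. 2*x = arcsin(1/4) + 2nπ or 2*x = π − arcsin(1/4) + 2nπ; keep the solutions lying in [-π, π].
  ⇒ x = -pi + asin(1/4)/2 ≈ -3.0153, -pi/2 - asin(1/4)/2 ≈ -1.6971, asin(1/4)/2 ≈ 0.1263, -asin(1/4)/2 + pi/2 ≈ 1.4445

f''(x) = 8*cos(2*x)
Second-derivative test at each critical point:
  f''(-3.0153) = 7.7460 > 0 → local minimum
  f''(-1.6971) = -7.7460 < 0 → local maximum
  f''(0.1263) = 7.7460 > 0 → local minimum
  f''(1.4445) = -7.7460 < 0 → local maximum

Critical points: x = -pi + asin(1/4)/2 ≈ -3.0153 (local minimum); x = -pi/2 - asin(1/4)/2 ≈ -1.6971 (local maximum); x = asin(1/4)/2 ≈ 0.1263 (local minimum); x = -asin(1/4)/2 + pi/2 ≈ 1.4445 (local maximum)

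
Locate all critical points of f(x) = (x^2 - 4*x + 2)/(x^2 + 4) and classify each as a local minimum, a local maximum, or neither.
f'(x) = 4*(x^2 + x - 4)/(x^4 + 8*x^2 + 16)

Solve f'(x) = 0:
  f'(x) = 4*(x^2 + x - 4)/(x^2 + 4)^2; the denominator is positive wherever f is defined, so f'(x) = 0 ⇔ 4*x^2 + 4*x - 16 = 0.
  Factor: 4*x^2 + 4*x - 16 = 4*(x^2 + x - 4); x^2 + x - 4 = 0 has no rational roots; quadratic formula: x = (-1 ± √17)/2.
  ⇒ x = -sqrt(17)/2 - 1/2 ≈ -2.5616, -1/2 + sqrt(17)/2 ≈ 1.5616

f''(x) = 4*(-2*x^3 - 3*x^2 + 24*x + 4)/(x^6 + 12*x^4 + 48*x^2 + 64)
Second-derivative test at each critical point:
  f''(-2.5616) = -0.1479 < 0 → local maximum
  f''(1.5616) = 0.3979 > 0 → local minimum

Critical points: x = -sqrt(17)/2 - 1/2 ≈ -2.5616 (local maximum); x = -1/2 + sqrt(17)/2 ≈ 1.5616 (local minimum)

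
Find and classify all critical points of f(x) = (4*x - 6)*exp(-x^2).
f'(x) = 4*(-x*(2*x - 3) + 1)*exp(-x^2)

Solve f'(x) = 0:
  f'(x) = (-8*x^2 + 12*x + 4)·exp(-x^2) and exp(-x^2) > 0 for every x, so f'(x) = 0 ⇔ -8*x^2 + 12*x + 4 = 0.
  Factor: -8*x^2 + 12*x + 4 = -4*(2*x^2 - 3*x - 1); 2*x^2 - 3*x - 1 = 0 has no rational roots; quadratic formula: x = (3 ± √17)/4.
  ⇒ x = 3/4 - sqrt(17)/4 ≈ -0.2808, 3/4 + sqrt(17)/4 ≈ 1.7808

f''(x) = 4*(2*x^2*(2*x - 3) - 6*x + 3)*exp(-x^2)
Second-derivative test at each critical point:
  f''(-0.2808) = 15.2422 > 0 → local minimum
  f''(1.7808) = -0.6919 < 0 → local maximum

Critical points: x = 3/4 - sqrt(17)/4 ≈ -0.2808 (local minimum); x = 3/4 + sqrt(17)/4 ≈ 1.7808 (local maximum)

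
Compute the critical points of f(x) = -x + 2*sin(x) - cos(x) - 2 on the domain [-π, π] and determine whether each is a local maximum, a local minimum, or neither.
f'(x) = sin(x) + 2*cos(x) - 1

Solve f'(x) = 0 on [-π, π]:
  f'(x) = 0 ⇔ sin(x) + 2*cos(x) = 1. Write the left side as R·cos(x + φ) with R = √(2² + (-1)²) = sqrt(5), cos φ = 2*sqrt(5)/5, sin φ = -sqrt(5)/5; then cos(x + φ) = sqrt(5)/5. Solve for x and keep the solutions lying in [-π, π].
  ⇒ x = -atan(3/4) ≈ -0.6435, pi/2 ≈ 1.5708

f''(x) = -2*sin(x) + cos(x)
Second-derivative test at each critical point:
  f''(-0.6435) = 2 > 0 → local minimum
  f''(1.5708) = -2 < 0 → local maximum

Critical points: x = -atan(3/4) ≈ -0.6435 (local minimum); x = pi/2 ≈ 1.5708 (local maximum)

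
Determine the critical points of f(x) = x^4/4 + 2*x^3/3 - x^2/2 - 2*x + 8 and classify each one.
f'(x) = x^3 + 2*x^2 - x - 2

Solve f'(x) = 0:
  Factor: x^3 + 2*x^2 - x - 2 = (x - 1)*(x + 1)*(x + 2) = 0.
  ⇒ x = -2, -1, 1

f''(x) = 3*x^2 + 4*x - 1
Second-derivative test at each critical point:
  f''(-2) = 3 > 0 → local minimum
  f''(-1) = -2 < 0 → local maximum
  f''(1) = 6 > 0 → local minimum

Critical points: x = -2 (local minimum); x = -1 (local maximum); x = 1 (local minimum)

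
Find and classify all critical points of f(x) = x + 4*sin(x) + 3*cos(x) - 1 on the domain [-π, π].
f'(x) = -3*sin(x) + 4*cos(x) + 1

Solve f'(x) = 0 on [-π, π]:
  f'(x) = 0 ⇔ -3*sin(x) + 4*cos(x) = -1. Write the left side as R·cos(x + φ) with R = √(4² + 3²) = 5, cos φ = 4/5, sin φ = 3/5; then cos(x + φ) = -1/5. Solve for x and keep the solutions lying in [-π, π].
  ⇒ x = -pi + atan((3 - 8*sqrt(6))/(-6*sqrt(6) - 4)) ≈ -2.4157, atan((3 + 8*sqrt(6))/(-4 + 6*sqrt(6))) ≈ 1.1287

f''(x) = -4*sin(x) - 3*cos(x)
Second-derivative test at each critical point:
  f''(-2.4157) = 4.8990 > 0 → local minimum
  f''(1.1287) = -4.8990 < 0 → local maximum

Critical points: x = -pi + atan((3 - 8*sqrt(6))/(-6*sqrt(6) - 4)) ≈ -2.4157 (local minimum); x = atan((3 + 8*sqrt(6))/(-4 + 6*sqrt(6))) ≈ 1.1287 (local maximum)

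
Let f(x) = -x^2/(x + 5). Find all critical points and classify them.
f'(x) = x*(-x - 10)/(x + 5)^2

Solve f'(x) = 0:
  f'(x) = -x*(x + 10)/(x + 5)^2; the denominator is positive wherever f is defined, so f'(x) = 0 ⇔ -x^2 - 10*x = 0.
  Factor: -x^2 - 10*x = -x*(x + 10) = 0.
  ⇒ x = -10, 0

f''(x) = -50/(x^3 + 15*x^2 + 75*x + 125)
Second-derivative test at each critical point:
  f''(-10) = 2/5 > 0 → local minimum
  f''(0) = -2/5 < 0 → local maximum

Critical points: x = -10 (local minimum); x = 0 (local maximum)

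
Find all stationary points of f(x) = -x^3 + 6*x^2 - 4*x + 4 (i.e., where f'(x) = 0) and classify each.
f'(x) = -3*x^2 + 12*x - 4

Solve f'(x) = 0:
  3*x^2 - 12*x + 4 = 0 has no rational roots; quadratic formula: x = (12 ± √96)/6.
  ⇒ x = 2 - 2*sqrt(6)/3 ≈ 0.3670, 2*sqrt(6)/3 + 2 ≈ 3.6330

f''(x) = 12 - 6*x
Second-derivative test at each critical point:
  f''(0.3670) = 9.7980 > 0 → local minimum
  f''(3.6330) = -9.7980 < 0 → local maximum

Critical points: x = 2 - 2*sqrt(6)/3 ≈ 0.3670 (local minimum); x = 2*sqrt(6)/3 + 2 ≈ 3.6330 (local maximum)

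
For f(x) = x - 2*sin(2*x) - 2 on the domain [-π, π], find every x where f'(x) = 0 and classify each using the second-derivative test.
f'(x) = 1 - 4*cos(2*x)

Solve f'(x) = 0 on [-π, π]:
  f'(x) = 0 ⇔ cos(2*x) = 1/4, i.e. 2*x = ±arccos(1/4) + 2nπ; keep the solutions lying in [-π, π].
  ⇒ x = -pi + acos(1/4)/2 ≈ -2.4825, -acos(1/4)/2 ≈ -0.6591, acos(1/4)/2 ≈ 0.6591, pi - acos(1/4)/2 ≈ 2.4825

f''(x) = 8*sin(2*x)
Second-derivative test at each critical point:
  f''(-2.4825) = 7.7460 > 0 → local minimum
  f''(-0.6591) = -7.7460 < 0 → local maximum
  f''(0.6591) = 7.7460 > 0 → local minimum
  f''(2.4825) = -7.7460 < 0 → local maximum

Critical points: x = -pi + acos(1/4)/2 ≈ -2.4825 (local minimum); x = -acos(1/4)/2 ≈ -0.6591 (local maximum); x = acos(1/4)/2 ≈ 0.6591 (local minimum); x = pi - acos(1/4)/2 ≈ 2.4825 (local maximum)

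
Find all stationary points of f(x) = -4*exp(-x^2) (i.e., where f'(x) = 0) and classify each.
f'(x) = 8*x*exp(-x^2)

Solve f'(x) = 0:
  f'(x) = (8*x)·exp(-x^2) and exp(-x^2) > 0 for every x, so f'(x) = 0 ⇔ 8*x = 0.
  8*x = 0.
  ⇒ x = 0

f''(x) = 8*(1 - 2*x^2)*exp(-x^2)
Second-derivative test at each critical point:
  f''(0) = 8 > 0 → local minimum

Critical points: x = 0 (local minimum)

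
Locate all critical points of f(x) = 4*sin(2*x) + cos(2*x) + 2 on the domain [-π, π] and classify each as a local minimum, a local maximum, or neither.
f'(x) = -2*sin(2*x) + 8*cos(2*x)

Solve f'(x) = 0 on [-π, π]:
  f'(x) = 0 ⇔ 4*cos(2*x) = sin(2*x) ⇔ tan(2*x) = 4, i.e. 2*x = arctan(4) + nπ; keep the solutions lying in [-π, π].
  ⇒ x = -pi + atan(4)/2 ≈ -2.4787, -pi/2 + atan(4)/2 ≈ -0.9079, atan(4)/2 ≈ 0.6629, atan(4)/2 + pi/2 ≈ 2.2337

f''(x) = -16*sin(2*x) - 4*cos(2*x)
Second-derivative test at each critical point:
  f''(-2.4787) = -16.4924 < 0 → local maximum
  f''(-0.9079) = 16.4924 > 0 → local minimum
  f''(0.6629) = -16.4924 < 0 → local maximum
  f''(2.2337) = 16.4924 > 0 → local minimum

Critical points: x = -pi + atan(4)/2 ≈ -2.4787 (local maximum); x = -pi/2 + atan(4)/2 ≈ -0.9079 (local minimum); x = atan(4)/2 ≈ 0.6629 (local maximum); x = atan(4)/2 + pi/2 ≈ 2.2337 (local minimum)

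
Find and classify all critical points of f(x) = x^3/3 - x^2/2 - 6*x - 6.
f'(x) = x^2 - x - 6

Solve f'(x) = 0:
  Factor: x^2 - x - 6 = (x - 3)*(x + 2) = 0.
  ⇒ x = -2, 3

f''(x) = 2*x - 1
Second-derivative test at each critical point:
  f''(-2) = -5 < 0 → local maximum
  f''(3) = 5 > 0 → local minimum

Critical points: x = -2 (local maximum); x = 3 (local minimum)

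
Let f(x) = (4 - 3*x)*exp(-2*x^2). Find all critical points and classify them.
f'(x) = (4*x*(3*x - 4) - 3)*exp(-2*x^2)

Solve f'(x) = 0:
  f'(x) = (12*x^2 - 16*x - 3)·exp(-2*x^2) and exp(-2*x^2) > 0 for every x, so f'(x) = 0 ⇔ 12*x^2 - 16*x - 3 = 0.
  Factor: 12*x^2 - 16*x - 3 = (2*x - 3)*(6*x + 1) = 0.
  ⇒ x = -1/6, 3/2

f''(x) = 4*(4*x^2*(4 - 3*x) + 9*x - 4)*exp(-2*x^2)
Second-derivative test at each critical point:
  f''(-1/6) = -18.9192 < 0 → local maximum
  f''(3/2) = 0.2222 > 0 → local minimum

Critical points: x = -1/6 (local maximum); x = 3/2 (local minimum)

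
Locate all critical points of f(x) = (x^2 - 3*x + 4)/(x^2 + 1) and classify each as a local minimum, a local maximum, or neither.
f'(x) = 3*(x^2 - 2*x - 1)/(x^4 + 2*x^2 + 1)

Solve f'(x) = 0:
  f'(x) = 3*(x^2 - 2*x - 1)/(x^2 + 1)^2; the denominator is positive wherever f is defined, so f'(x) = 0 ⇔ 3*x^2 - 6*x - 3 = 0.
  Factor: 3*x^2 - 6*x - 3 = 3*(x^2 - 2*x - 1); x^2 - 2*x - 1 = 0 has no rational roots; quadratic formula: x = (2 ± √8)/2.
  ⇒ x = 1 - sqrt(2) ≈ -0.4142, 1 + sqrt(2) ≈ 2.4142

f''(x) = 6*(-x^3 + 3*x^2 + 3*x - 1)/(x^6 + 3*x^4 + 3*x^2 + 1)
Second-derivative test at each critical point:
  f''(-0.4142) = -6.1820 < 0 → local maximum
  f''(2.4142) = 0.1820 > 0 → local minimum

Critical points: x = 1 - sqrt(2) ≈ -0.4142 (local maximum); x = 1 + sqrt(2) ≈ 2.4142 (local minimum)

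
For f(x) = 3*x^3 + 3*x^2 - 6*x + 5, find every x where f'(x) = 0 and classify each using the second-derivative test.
f'(x) = 9*x^2 + 6*x - 6

Solve f'(x) = 0:
  Factor: 9*x^2 + 6*x - 6 = 3*(3*x^2 + 2*x - 2); 3*x^2 + 2*x - 2 = 0 has no rational roots; quadratic formula: x = (-2 ± √28)/6.
  ⇒ x = -sqrt(7)/3 - 1/3 ≈ -1.2153, -1/3 + sqrt(7)/3 ≈ 0.5486

f''(x) = 18*x + 6
Second-derivative test at each critical point:
  f''(-1.2153) = -15.8745 < 0 → local maximum
  f''(0.5486) = 15.8745 > 0 → local minimum

Critical points: x = -sqrt(7)/3 - 1/3 ≈ -1.2153 (local maximum); x = -1/3 + sqrt(7)/3 ≈ 0.5486 (local minimum)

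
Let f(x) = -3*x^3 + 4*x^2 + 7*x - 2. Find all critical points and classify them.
f'(x) = -9*x^2 + 8*x + 7

Solve f'(x) = 0:
  9*x^2 - 8*x - 7 = 0 has no rational roots; quadratic formula: x = (8 ± √316)/18.
  ⇒ x = 4/9 - sqrt(79)/9 ≈ -0.5431, 4/9 + sqrt(79)/9 ≈ 1.4320

f''(x) = 8 - 18*x
Second-derivative test at each critical point:
  f''(-0.5431) = 17.7764 > 0 → local minimum
  f''(1.4320) = -17.7764 < 0 → local maximum

Critical points: x = 4/9 - sqrt(79)/9 ≈ -0.5431 (local minimum); x = 4/9 + sqrt(79)/9 ≈ 1.4320 (local maximum)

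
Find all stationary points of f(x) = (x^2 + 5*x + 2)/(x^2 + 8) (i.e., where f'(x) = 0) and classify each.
f'(x) = (-5*x^2 + 12*x + 40)/(x^4 + 16*x^2 + 64)

Solve f'(x) = 0:
  f'(x) = -(5*x^2 - 12*x - 40)/(x^2 + 8)^2; the denominator is positive wherever f is defined, so f'(x) = 0 ⇔ -5*x^2 + 12*x + 40 = 0.
  5*x^2 - 12*x - 40 = 0 has no rational roots; quadratic formula: x = (12 ± √944)/10.
  ⇒ x = 6/5 - 2*sqrt(59)/5 ≈ -1.8725, 6/5 + 2*sqrt(59)/5 ≈ 4.2725

f''(x) = 2*(5*x^3 - 18*x^2 - 120*x + 48)/(x^6 + 24*x^4 + 192*x^2 + 512)
Second-derivative test at each critical point:
  f''(-1.8725) = 0.2321 > 0 → local minimum
  f''(4.2725) = -0.0446 < 0 → local maximum

Critical points: x = 6/5 - 2*sqrt(59)/5 ≈ -1.8725 (local minimum); x = 6/5 + 2*sqrt(59)/5 ≈ 4.2725 (local maximum)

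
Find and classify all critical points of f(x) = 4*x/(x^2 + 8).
f'(x) = 4*(8 - x^2)/(x^4 + 16*x^2 + 64)

Solve f'(x) = 0:
  f'(x) = -4*(x^2 - 8)/(x^2 + 8)^2; the denominator is positive wherever f is defined, so f'(x) = 0 ⇔ 32 - 4*x^2 = 0.
  Factor: 32 - 4*x^2 = -4*(x^2 - 8); x^2 - 8 = 0 has no rational roots; quadratic formula: x = (0 ± √32)/2.
  ⇒ x = -2*sqrt(2) ≈ -2.8284, 2*sqrt(2) ≈ 2.8284

f''(x) = 8*x*(x^2 - 24)/(x^2 + 8)^3
Second-derivative test at each critical point:
  f''(-2.8284) = 0.0884 > 0 → local minimum
  f''(2.8284) = -0.0884 < 0 → local maximum

Critical points: x = -2*sqrt(2) ≈ -2.8284 (local minimum); x = 2*sqrt(2) ≈ 2.8284 (local maximum)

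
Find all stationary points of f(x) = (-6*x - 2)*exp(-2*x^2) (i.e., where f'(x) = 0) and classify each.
f'(x) = 2*(4*x*(3*x + 1) - 3)*exp(-2*x^2)

Solve f'(x) = 0:
  f'(x) = (24*x^2 + 8*x - 6)·exp(-2*x^2) and exp(-2*x^2) > 0 for every x, so f'(x) = 0 ⇔ 24*x^2 + 8*x - 6 = 0.
  Factor: 24*x^2 + 8*x - 6 = 2*(12*x^2 + 4*x - 3); 12*x^2 + 4*x - 3 = 0 has no rational roots; quadratic formula: x = (-4 ± √160)/24.
  ⇒ x = -sqrt(10)/6 - 1/6 ≈ -0.6937, -1/6 + sqrt(10)/6 ≈ 0.3604

f''(x) = 8*(-12*x^3 - 4*x^2 + 9*x + 1)*exp(-2*x^2)
Second-derivative test at each critical point:
  f''(-0.6937) = -9.6626 < 0 → local maximum
  f''(0.3604) = 19.5112 > 0 → local minimum

Critical points: x = -sqrt(10)/6 - 1/6 ≈ -0.6937 (local maximum); x = -1/6 + sqrt(10)/6 ≈ 0.3604 (local minimum)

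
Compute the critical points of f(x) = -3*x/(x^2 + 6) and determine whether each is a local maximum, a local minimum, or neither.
f'(x) = 3*(x^2 - 6)/(x^2 + 6)^2

Solve f'(x) = 0:
  f'(x) = 3*(x^2 - 6)/(x^2 + 6)^2; the denominator is positive wherever f is defined, so f'(x) = 0 ⇔ 3*x^2 - 18 = 0.
  Factor: 3*x^2 - 18 = 3*(x^2 - 6); x^2 - 6 = 0 has no rational roots; quadratic formula: x = (0 ± √24)/2.
  ⇒ x = -sqrt(6) ≈ -2.4495, sqrt(6) ≈ 2.4495

f''(x) = 6*x*(18 - x^2)/(x^2 + 6)^3
Second-derivative test at each critical point:
  f''(-2.4495) = -0.1021 < 0 → local maximum
  f''(2.4495) = 0.1021 > 0 → local minimum

Critical points: x = -sqrt(6) ≈ -2.4495 (local maximum); x = sqrt(6) ≈ 2.4495 (local minimum)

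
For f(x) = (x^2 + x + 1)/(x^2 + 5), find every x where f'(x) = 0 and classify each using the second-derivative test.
f'(x) = (-x^2 + 8*x + 5)/(x^4 + 10*x^2 + 25)

Solve f'(x) = 0:
  f'(x) = -(x^2 - 8*x - 5)/(x^2 + 5)^2; the denominator is positive wherever f is defined, so f'(x) = 0 ⇔ -x^2 + 8*x + 5 = 0.
  x^2 - 8*x - 5 = 0 has no rational roots; quadratic formula: x = (8 ± √84)/2.
  ⇒ x = 4 - sqrt(21) ≈ -0.5826, 4 + sqrt(21) ≈ 8.5826

f''(x) = 2*(x^3 - 12*x^2 - 15*x + 20)/(x^6 + 15*x^4 + 75*x^2 + 125)
Second-derivative test at each critical point:
  f''(-0.5826) = 0.3215 > 0 → local minimum
  f''(8.5826) = -0.0015 < 0 → local maximum

Critical points: x = 4 - sqrt(21) ≈ -0.5826 (local minimum); x = 4 + sqrt(21) ≈ 8.5826 (local maximum)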